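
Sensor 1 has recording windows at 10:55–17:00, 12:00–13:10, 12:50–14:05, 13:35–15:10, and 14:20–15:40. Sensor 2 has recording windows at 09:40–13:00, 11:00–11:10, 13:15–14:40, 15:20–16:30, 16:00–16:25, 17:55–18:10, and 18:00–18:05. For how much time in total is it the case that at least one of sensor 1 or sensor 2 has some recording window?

7 h 35 min

First set merges to 10:55-17:00.
Second set merges to 09:40-13:00, 13:15-14:40, 15:20-16:30, 17:55-18:10.
A ∪ B = 09:40-17:00, 17:55-18:10.
Total: 7 h 20 min + 15 min = 7 h 35 min.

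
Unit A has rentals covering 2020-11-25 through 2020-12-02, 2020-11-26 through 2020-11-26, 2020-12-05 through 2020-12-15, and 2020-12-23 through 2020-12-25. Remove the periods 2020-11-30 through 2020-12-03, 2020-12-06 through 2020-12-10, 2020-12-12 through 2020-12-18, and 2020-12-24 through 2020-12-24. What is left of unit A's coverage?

2020-11-25 through 2020-11-29, 2020-12-05 through 2020-12-05, 2020-12-11 through 2020-12-11, 2020-12-23 through 2020-12-23, 2020-12-25 through 2020-12-25

First set merges to 2020-11-25 through 2020-12-02, 2020-12-05 through 2020-12-15, 2020-12-23 through 2020-12-25.
2020-11-25 through 2020-12-02 minus B → 2020-11-25 through 2020-11-29.
2020-12-05 through 2020-12-15 minus B → 2020-12-05 through 2020-12-05, 2020-12-11 through 2020-12-11.
2020-12-23 through 2020-12-25 minus B → 2020-12-23 through 2020-12-23, 2020-12-25 through 2020-12-25.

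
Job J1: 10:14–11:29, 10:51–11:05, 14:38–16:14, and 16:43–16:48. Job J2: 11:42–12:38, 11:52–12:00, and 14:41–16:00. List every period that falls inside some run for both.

14:41–16:00

First set merges to 10:14–11:29, 14:38–16:14, 16:43–16:48.
Second set merges to 11:42–12:38, 14:41–16:00.
10:14–11:29 meets no B interval.
14:38–16:14 ∩ B → 14:41–16:00.
16:43–16:48 meets no B interval.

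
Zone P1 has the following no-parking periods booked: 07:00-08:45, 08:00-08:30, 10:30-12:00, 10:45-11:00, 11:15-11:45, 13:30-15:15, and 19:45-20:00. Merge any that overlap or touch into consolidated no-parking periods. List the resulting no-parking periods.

07:00–08:45, 10:30–12:00, 13:30–15:15, 19:45–20:00

08:00–08:30 overlaps/touches 07:00–08:45 → extend to 07:00–08:45.
10:30–12:00 is disjoint → start new block.
10:45–11:00 overlaps/touches 10:30–12:00 → extend to 10:30–12:00.
11:15–11:45 overlaps/touches 10:30–12:00 → extend to 10:30–12:00.
13:30–15:15 is disjoint → start new block.
19:45–20:00 is disjoint → start new block.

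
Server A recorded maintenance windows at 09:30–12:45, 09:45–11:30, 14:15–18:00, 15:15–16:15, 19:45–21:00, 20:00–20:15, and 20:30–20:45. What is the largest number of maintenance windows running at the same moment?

2

At 09:45, 2 of the intervals are simultaneously active.
No point has more.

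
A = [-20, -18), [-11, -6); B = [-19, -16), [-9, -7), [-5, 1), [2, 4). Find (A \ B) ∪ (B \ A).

A \ B = [-20, -19), [-11, -9), [-7, -6).
B \ A = [-18, -16), [-5, 1), [2, 4).
Union of the two gives the symmetric difference.

[-20, -19) ∪ [-18, -16) ∪ [-11, -9) ∪ [-7, -6) ∪ [-5, 1) ∪ [2, 4)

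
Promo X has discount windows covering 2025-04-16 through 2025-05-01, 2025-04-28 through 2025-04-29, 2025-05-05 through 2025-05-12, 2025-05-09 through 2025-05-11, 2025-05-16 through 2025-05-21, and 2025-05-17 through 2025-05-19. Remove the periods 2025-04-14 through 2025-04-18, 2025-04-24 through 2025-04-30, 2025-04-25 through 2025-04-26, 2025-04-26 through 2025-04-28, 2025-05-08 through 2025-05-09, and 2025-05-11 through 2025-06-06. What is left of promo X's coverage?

2025-04-19 through 2025-04-23, 2025-05-01 through 2025-05-01, 2025-05-05 through 2025-05-07, 2025-05-10 through 2025-05-10

Merge the first list: 2025-04-16 through 2025-05-01, 2025-05-05 through 2025-05-12, 2025-05-16 through 2025-05-21.
Merge the second list: 2025-04-14 through 2025-04-18, 2025-04-24 through 2025-04-30, 2025-05-08 through 2025-05-09, 2025-05-11 through 2025-06-06.
2025-04-16 through 2025-05-01 \ B = 2025-04-19 through 2025-04-23, 2025-05-01 through 2025-05-01.
2025-05-05 through 2025-05-12 \ B = 2025-05-05 through 2025-05-07, 2025-05-10 through 2025-05-10.
2025-05-16 through 2025-05-21: entirely removed.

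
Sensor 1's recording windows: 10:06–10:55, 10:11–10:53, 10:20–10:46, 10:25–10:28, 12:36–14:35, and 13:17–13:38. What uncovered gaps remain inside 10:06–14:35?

After merging, the occupied span is 10:06–10:55, 12:36–14:35.
Uncovered inside 10:06–14:35: 10:55–12:36.

10:55–12:36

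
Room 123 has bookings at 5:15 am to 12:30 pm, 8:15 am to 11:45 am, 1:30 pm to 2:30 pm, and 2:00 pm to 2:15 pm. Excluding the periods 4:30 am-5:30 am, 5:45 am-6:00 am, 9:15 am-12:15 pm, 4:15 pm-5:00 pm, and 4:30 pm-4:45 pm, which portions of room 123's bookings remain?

Merge the first list: 5:15 am-12:30 pm, 1:30 pm-2:30 pm.
Merge the second list: 4:30 am-5:30 am, 5:45 am-6:00 am, 9:15 am-12:15 pm, 4:15 pm-5:00 pm.
5:15 am-12:30 pm minus B → 5:30 am-5:45 am, 6:00 am-9:15 am, 12:15 pm-12:30 pm.
1:30 pm-2:30 pm: no B overlap → unchanged.

5:30 am-5:45 am, 6:00 am-9:15 am, 12:15 pm-12:30 pm, 1:30 pm-2:30 pm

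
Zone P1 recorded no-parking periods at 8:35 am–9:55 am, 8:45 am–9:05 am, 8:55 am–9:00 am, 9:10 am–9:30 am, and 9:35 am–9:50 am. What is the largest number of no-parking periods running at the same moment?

Sweep endpoints in order; track running count of active intervals.
Peak of 3 reached at 8:55 am.

3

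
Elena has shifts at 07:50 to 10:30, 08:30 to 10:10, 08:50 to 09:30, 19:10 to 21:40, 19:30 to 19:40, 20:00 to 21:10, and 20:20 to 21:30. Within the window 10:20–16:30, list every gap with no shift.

After merging, the occupied span is 07:50–10:30, 19:10–21:40.
Gaps within 10:20–16:30: 10:30–16:30.

10:30–16:30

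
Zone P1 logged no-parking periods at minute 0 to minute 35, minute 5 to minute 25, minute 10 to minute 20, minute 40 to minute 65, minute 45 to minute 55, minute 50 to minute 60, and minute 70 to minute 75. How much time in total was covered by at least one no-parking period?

65 minutes

Merged: minute 0 to minute 35, minute 40 to minute 65, minute 70 to minute 75.
Lengths: 35 minutes + 25 minutes + 5 minutes = 65 minutes.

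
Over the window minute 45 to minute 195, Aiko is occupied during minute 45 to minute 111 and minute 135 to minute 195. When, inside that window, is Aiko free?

minute 111 to minute 135

Covered (merged): minute 45 to minute 111, minute 135 to minute 195.
Gaps within minute 45 to minute 195: minute 111 to minute 135.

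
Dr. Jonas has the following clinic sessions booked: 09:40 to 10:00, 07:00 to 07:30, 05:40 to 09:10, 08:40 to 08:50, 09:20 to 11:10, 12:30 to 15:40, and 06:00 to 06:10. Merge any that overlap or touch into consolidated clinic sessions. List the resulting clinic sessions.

05:40–09:10, 09:20–11:10, 12:30–15:40

Sort by start: 05:40–09:10, 06:00–06:10, 07:00–07:30, 08:40–08:50, 09:20–11:10, 09:40–10:00, 12:30–15:40.
06:00–06:10 overlaps/touches 05:40–09:10 → extend to 05:40–09:10.
07:00–07:30 overlaps/touches 05:40–09:10 → extend to 05:40–09:10.
08:40–08:50 overlaps/touches 05:40–09:10 → extend to 05:40–09:10.
09:20–11:10 is disjoint → start new block.
09:40–10:00 overlaps/touches 09:20–11:10 → extend to 09:20–11:10.
12:30–15:40 is disjoint → start new block.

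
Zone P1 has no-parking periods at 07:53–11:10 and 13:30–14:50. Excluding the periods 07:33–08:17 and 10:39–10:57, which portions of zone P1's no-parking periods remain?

07:53-11:10 \ B = 08:17-10:39, 10:57-11:10.
13:30-14:50: nothing removed.

08:17-10:39, 10:57-11:10, 13:30-14:50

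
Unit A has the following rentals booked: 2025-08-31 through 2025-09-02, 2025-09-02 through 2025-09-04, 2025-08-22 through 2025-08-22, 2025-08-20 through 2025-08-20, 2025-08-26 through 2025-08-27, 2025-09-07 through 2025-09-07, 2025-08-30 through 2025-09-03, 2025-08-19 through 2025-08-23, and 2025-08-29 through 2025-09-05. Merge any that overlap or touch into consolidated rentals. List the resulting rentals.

2025-08-19 through 2025-08-23, 2025-08-26 through 2025-08-27, 2025-08-29 through 2025-09-05, 2025-09-07 through 2025-09-07

Sort by start: 2025-08-19 through 2025-08-23, 2025-08-20 through 2025-08-20, 2025-08-22 through 2025-08-22, 2025-08-26 through 2025-08-27, 2025-08-29 through 2025-09-05, 2025-08-30 through 2025-09-03, 2025-08-31 through 2025-09-02, 2025-09-02 through 2025-09-04, 2025-09-07 through 2025-09-07.
2025-08-20 through 2025-08-20 overlaps/touches 2025-08-19 through 2025-08-23 → extend to 2025-08-19 through 2025-08-23.
2025-08-22 through 2025-08-22 overlaps/touches 2025-08-19 through 2025-08-23 → extend to 2025-08-19 through 2025-08-23.
2025-08-26 through 2025-08-27 is disjoint → start new block.
2025-08-29 through 2025-09-05 is disjoint → start new block.
2025-08-30 through 2025-09-03 overlaps/touches 2025-08-29 through 2025-09-05 → extend to 2025-08-29 through 2025-09-05.
2025-08-31 through 2025-09-02 overlaps/touches 2025-08-29 through 2025-09-05 → extend to 2025-08-29 through 2025-09-05.
2025-09-02 through 2025-09-04 overlaps/touches 2025-08-29 through 2025-09-05 → extend to 2025-08-29 through 2025-09-05.
2025-09-07 through 2025-09-07 is disjoint → start new block.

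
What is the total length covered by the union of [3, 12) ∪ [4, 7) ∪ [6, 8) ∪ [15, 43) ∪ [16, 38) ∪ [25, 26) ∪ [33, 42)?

Merged: [3, 12), [15, 43).
Lengths: 9 + 28 = 37.

37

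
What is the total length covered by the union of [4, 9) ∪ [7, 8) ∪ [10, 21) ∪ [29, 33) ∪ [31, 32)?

Merged: [4, 9), [10, 21), [29, 33).
Lengths: 5 + 11 + 4 = 20.

20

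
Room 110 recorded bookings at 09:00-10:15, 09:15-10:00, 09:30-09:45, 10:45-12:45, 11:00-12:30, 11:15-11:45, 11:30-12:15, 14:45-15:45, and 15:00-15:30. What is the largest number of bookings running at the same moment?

4

At 11:30, 4 of the intervals are simultaneously active.
No point has more.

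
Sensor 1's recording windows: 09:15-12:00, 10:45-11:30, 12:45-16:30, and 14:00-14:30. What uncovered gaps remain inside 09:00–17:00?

After merging, the occupied span is 09:15–12:00, 12:45–16:30.
Complement within 09:00–17:00: 09:00–09:15, 12:00–12:45, 16:30–17:00.

09:00–09:15, 12:00–12:45, 16:30–17:00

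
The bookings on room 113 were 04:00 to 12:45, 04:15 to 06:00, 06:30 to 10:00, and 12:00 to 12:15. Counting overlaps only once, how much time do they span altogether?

Merged: 04:00–12:45.
Length: 8 h 45 min.

8 h 45 min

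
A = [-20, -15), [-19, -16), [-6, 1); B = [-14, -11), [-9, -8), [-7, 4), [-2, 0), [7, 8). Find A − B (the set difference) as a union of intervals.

[-20, -15)

First set merges to [-20, -15), [-6, 1).
Second set merges to [-14, -11), [-9, -8), [-7, 4), [7, 8).
[-20, -15): nothing removed.
[-6, 1): entirely removed.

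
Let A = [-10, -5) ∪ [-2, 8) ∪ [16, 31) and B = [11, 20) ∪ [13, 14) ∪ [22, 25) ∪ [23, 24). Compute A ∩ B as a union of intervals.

[16, 20) ∪ [22, 25)

Merge the second list: [11, 20), [22, 25).
[-10, -5): no overlap with the second set.
[-2, 8): no overlap with the second set.
[16, 31) meets the second set on [16, 20), [22, 25).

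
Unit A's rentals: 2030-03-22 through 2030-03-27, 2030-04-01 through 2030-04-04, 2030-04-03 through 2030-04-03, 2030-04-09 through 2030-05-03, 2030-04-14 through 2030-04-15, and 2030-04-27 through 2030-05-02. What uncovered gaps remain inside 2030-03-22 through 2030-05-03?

Covered (merged): 2030-03-22 through 2030-03-27, 2030-04-01 through 2030-04-04, 2030-04-09 through 2030-05-03.
Complement within 2030-03-22 through 2030-05-03: 2030-03-28 through 2030-03-31, 2030-04-05 through 2030-04-08.

2030-03-28 through 2030-03-31, 2030-04-05 through 2030-04-08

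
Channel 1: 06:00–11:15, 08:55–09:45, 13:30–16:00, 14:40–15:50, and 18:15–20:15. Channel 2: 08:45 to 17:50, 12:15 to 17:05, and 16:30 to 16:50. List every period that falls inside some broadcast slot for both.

A, merged: 06:00-11:15, 13:30-16:00, 18:15-20:15.
B, merged: 08:45-17:50.
06:00-11:15 overlaps B on 08:45-11:15.
13:30-16:00 overlaps B on 13:30-16:00.
18:15-20:15 falls entirely outside B.

08:45-11:15, 13:30-16:00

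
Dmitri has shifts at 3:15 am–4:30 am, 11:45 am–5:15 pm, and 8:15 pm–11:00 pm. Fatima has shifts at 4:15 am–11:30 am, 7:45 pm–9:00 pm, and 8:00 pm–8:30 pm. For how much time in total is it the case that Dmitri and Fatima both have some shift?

Merge the second list: 4:15 am-11:30 am, 7:45 pm-9:00 pm.
A ∩ B = 4:15 am-4:30 am, 8:15 pm-9:00 pm.
Total: 15 min + 45 min = 1 h.

1 h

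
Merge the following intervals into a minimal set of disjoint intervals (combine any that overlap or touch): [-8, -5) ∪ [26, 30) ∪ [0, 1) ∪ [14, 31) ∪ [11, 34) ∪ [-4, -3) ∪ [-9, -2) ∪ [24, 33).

[-9, -2) ∪ [0, 1) ∪ [11, 34)

Sort by start: [-9, -2), [-8, -5), [-4, -3), [0, 1), [11, 34), [14, 31), [24, 33), [26, 30).
[-8, -5) overlaps/touches [-9, -2) → extend to [-9, -2).
[-4, -3) overlaps/touches [-9, -2) → extend to [-9, -2).
[0, 1) is disjoint → start new block.
[11, 34) is disjoint → start new block.
[14, 31) overlaps/touches [11, 34) → extend to [11, 34).
[24, 33) overlaps/touches [11, 34) → extend to [11, 34).
[26, 30) overlaps/touches [11, 34) → extend to [11, 34).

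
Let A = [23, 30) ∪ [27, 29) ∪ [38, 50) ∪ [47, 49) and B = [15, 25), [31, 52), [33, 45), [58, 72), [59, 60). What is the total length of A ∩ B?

Merge the first list: [23, 30), [38, 50).
Merge the second list: [15, 25), [31, 52), [58, 72).
A ∩ B = [23, 25), [38, 50).
Total: 2 + 12 = 14.

14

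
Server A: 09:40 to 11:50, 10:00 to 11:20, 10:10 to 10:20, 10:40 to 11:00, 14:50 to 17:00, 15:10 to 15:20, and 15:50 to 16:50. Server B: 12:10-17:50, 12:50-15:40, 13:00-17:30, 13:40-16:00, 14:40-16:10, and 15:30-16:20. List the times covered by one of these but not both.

First set merges to 09:40-11:50, 14:50-17:00.
Second set merges to 12:10-17:50.
A \ B = 09:40-11:50.
B \ A = 12:10-14:50, 17:00-17:50.
Union of the two gives the symmetric difference.

09:40-11:50, 12:10-14:50, 17:00-17:50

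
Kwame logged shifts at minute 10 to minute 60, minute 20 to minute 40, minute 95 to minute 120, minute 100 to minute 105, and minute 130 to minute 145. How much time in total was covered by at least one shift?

90 minutes

Merged: minute 10 to minute 60, minute 95 to minute 120, minute 130 to minute 145.
Lengths: 50 minutes + 25 minutes + 15 minutes = 90 minutes.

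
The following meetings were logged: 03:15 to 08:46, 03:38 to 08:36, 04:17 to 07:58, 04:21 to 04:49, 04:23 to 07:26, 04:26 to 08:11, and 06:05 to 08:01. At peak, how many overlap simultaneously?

6

At 04:26, 6 of the intervals are simultaneously active.
No point has more.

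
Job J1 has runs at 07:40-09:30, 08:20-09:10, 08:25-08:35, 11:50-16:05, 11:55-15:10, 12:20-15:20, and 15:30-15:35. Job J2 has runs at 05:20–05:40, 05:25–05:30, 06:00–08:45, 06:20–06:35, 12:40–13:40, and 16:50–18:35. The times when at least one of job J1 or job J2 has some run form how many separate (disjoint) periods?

Merge the first list: 07:40–09:30, 11:50–16:05.
Merge the second list: 05:20–05:40, 06:00–08:45, 12:40–13:40, 16:50–18:35.
A ∪ B = 05:20–05:40, 06:00–09:30, 11:50–16:05, 16:50–18:35.
That is 4 disjoint pieces.

4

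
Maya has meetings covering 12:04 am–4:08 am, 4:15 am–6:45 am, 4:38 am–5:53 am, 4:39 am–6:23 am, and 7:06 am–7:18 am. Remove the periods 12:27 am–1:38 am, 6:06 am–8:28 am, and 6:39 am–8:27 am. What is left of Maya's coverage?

Merge the first list: 12:04 am–4:08 am, 4:15 am–6:45 am, 7:06 am–7:18 am.
Merge the second list: 12:27 am–1:38 am, 6:06 am–8:28 am.
12:04 am–4:08 am with B removed leaves 12:04 am–12:27 am, 1:38 am–4:08 am.
4:15 am–6:45 am with B removed leaves 4:15 am–6:06 am.
7:06 am–7:18 am lies entirely inside B → drops out.

12:04 am–12:27 am, 1:38 am–4:08 am, 4:15 am–6:06 am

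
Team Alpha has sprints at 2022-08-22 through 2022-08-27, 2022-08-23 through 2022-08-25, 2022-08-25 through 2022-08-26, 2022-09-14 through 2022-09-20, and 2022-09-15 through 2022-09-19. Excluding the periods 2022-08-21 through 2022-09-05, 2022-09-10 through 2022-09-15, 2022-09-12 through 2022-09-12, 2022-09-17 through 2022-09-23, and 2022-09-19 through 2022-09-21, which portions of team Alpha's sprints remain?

Merge the first list: 2022-08-22 through 2022-08-27, 2022-09-14 through 2022-09-20.
Merge the second list: 2022-08-21 through 2022-09-05, 2022-09-10 through 2022-09-15, 2022-09-17 through 2022-09-23.
2022-08-22 through 2022-08-27: fully covered by B → removed.
2022-09-14 through 2022-09-20 minus B → 2022-09-16 through 2022-09-16.

2022-09-16 through 2022-09-16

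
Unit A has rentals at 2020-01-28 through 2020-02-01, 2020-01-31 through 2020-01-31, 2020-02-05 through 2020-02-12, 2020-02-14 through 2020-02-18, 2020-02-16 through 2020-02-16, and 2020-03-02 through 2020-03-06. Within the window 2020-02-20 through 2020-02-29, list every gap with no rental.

The merged coverage is 2020-01-28 through 2020-02-01, 2020-02-05 through 2020-02-12, 2020-02-14 through 2020-02-18, 2020-03-02 through 2020-03-06.
Complement within 2020-02-20 through 2020-02-29: 2020-02-20 through 2020-02-29.

2020-02-20 through 2020-02-29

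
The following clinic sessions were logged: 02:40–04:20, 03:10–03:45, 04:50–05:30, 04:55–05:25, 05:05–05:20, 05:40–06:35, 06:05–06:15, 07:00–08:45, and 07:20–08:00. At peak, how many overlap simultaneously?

Walk the sorted start/end points keeping a running depth.
The depth first hits 3 at 05:05.

3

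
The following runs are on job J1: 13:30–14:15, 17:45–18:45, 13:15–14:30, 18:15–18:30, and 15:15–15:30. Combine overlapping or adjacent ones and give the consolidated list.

Sort by start: 13:15–14:30, 13:30–14:15, 15:15–15:30, 17:45–18:45, 18:15–18:30.
13:30–14:15 overlaps/touches 13:15–14:30 → extend to 13:15–14:30.
15:15–15:30 is disjoint → start new block.
17:45–18:45 is disjoint → start new block.
18:15–18:30 overlaps/touches 17:45–18:45 → extend to 17:45–18:45.

13:15–14:30, 15:15–15:30, 17:45–18:45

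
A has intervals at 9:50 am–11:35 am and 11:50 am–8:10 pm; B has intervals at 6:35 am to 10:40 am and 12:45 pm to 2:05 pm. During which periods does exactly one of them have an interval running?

6:35 am-9:50 am, 10:40 am-11:35 am, 11:50 am-12:45 pm, 2:05 pm-8:10 pm

A but not B: 10:40 am-11:35 am, 11:50 am-12:45 pm, 2:05 pm-8:10 pm.
B but not A: 6:35 am-9:50 am.
Combining gives A △ B.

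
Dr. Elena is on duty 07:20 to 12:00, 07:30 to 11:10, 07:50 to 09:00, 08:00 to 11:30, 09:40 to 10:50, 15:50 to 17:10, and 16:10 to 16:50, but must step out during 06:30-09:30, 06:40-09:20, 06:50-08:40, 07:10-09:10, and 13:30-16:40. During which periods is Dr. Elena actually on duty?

Merge the first list: 07:20–12:00, 15:50–17:10.
Merge the second list: 06:30–09:30, 13:30–16:40.
07:20–12:00 \ B = 09:30–12:00.
15:50–17:10 \ B = 16:40–17:10.

09:30–12:00, 16:40–17:10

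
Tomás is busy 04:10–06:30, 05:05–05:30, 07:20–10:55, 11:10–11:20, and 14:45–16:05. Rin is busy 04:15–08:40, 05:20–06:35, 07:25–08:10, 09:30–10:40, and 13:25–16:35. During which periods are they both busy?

04:15–06:30, 07:20–08:40, 09:30–10:40, 14:45–16:05

A, merged: 04:10–06:30, 07:20–10:55, 11:10–11:20, 14:45–16:05.
B, merged: 04:15–08:40, 09:30–10:40, 13:25–16:35.
04:10–06:30 overlaps B on 04:15–06:30.
07:20–10:55 overlaps B on 07:20–08:40, 09:30–10:40.
11:10–11:20 falls entirely outside B.
14:45–16:05 overlaps B on 14:45–16:05.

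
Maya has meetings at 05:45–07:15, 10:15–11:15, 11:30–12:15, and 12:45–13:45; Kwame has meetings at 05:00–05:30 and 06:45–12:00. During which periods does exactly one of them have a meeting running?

05:00–05:30, 05:45–06:45, 07:15–10:15, 11:15–11:30, 12:00–12:15, 12:45–13:45

A but not B: 05:45–06:45, 12:00–12:15, 12:45–13:45.
B but not A: 05:00–05:30, 07:15–10:15, 11:15–11:30.
Combining gives A △ B.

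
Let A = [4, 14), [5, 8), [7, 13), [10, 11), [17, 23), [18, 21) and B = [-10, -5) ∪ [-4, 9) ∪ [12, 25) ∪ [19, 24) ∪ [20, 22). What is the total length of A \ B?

3

Merge the first list: [4, 14), [17, 23).
Merge the second list: [-10, -5), [-4, 9), [12, 25).
A \ B = [9, 12).
Total: 3.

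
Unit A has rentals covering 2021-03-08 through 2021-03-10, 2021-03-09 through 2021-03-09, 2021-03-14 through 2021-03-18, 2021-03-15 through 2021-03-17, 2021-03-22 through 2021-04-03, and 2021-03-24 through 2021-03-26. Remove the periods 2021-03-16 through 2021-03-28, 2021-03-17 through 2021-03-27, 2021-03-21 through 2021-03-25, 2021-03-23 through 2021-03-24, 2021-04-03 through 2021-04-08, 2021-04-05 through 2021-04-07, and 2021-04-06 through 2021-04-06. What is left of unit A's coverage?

2021-03-08 through 2021-03-10, 2021-03-14 through 2021-03-15, 2021-03-29 through 2021-04-02

Merge the first list: 2021-03-08 through 2021-03-10, 2021-03-14 through 2021-03-18, 2021-03-22 through 2021-04-03.
Merge the second list: 2021-03-16 through 2021-03-28, 2021-04-03 through 2021-04-08.
2021-03-08 through 2021-03-10: nothing removed.
2021-03-14 through 2021-03-18 \ B = 2021-03-14 through 2021-03-15.
2021-03-22 through 2021-04-03 \ B = 2021-03-29 through 2021-04-02.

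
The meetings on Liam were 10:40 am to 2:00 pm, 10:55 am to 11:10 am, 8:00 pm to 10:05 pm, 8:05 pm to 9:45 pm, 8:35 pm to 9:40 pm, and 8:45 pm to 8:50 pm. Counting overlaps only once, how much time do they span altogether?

Merged: 10:40 am-2:00 pm, 8:00 pm-10:05 pm.
Lengths: 3 h 20 min + 2 h 5 min = 5 h 25 min.

5 h 25 min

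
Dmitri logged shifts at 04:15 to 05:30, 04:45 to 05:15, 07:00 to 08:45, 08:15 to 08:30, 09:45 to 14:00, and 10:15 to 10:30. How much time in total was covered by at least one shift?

Merged: 04:15–05:30, 07:00–08:45, 09:45–14:00.
Lengths: 1 h 15 min + 1 h 45 min + 4 h 15 min = 7 h 15 min.

7 h 15 min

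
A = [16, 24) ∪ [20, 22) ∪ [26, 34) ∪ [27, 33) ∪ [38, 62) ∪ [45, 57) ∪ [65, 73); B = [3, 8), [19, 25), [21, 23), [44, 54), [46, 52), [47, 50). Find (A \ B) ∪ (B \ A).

[3, 8) ∪ [16, 19) ∪ [24, 25) ∪ [26, 34) ∪ [38, 44) ∪ [54, 62) ∪ [65, 73)

First set merges to [16, 24), [26, 34), [38, 62), [65, 73).
Second set merges to [3, 8), [19, 25), [44, 54).
Only in the first: [16, 19), [26, 34), [38, 44), [54, 62), [65, 73).
Only in the second: [3, 8), [24, 25).
Together these are the periods covered by exactly one.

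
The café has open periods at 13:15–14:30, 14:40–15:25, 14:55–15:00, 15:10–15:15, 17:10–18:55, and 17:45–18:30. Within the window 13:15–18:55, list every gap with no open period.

The merged coverage is 13:15-14:30, 14:40-15:25, 17:10-18:55.
Complement within 13:15-18:55: 14:30-14:40, 15:25-17:10.

14:30-14:40, 15:25-17:10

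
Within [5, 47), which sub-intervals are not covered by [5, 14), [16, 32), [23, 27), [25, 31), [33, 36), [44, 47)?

Covered (merged): [5, 14), [16, 32), [33, 36), [44, 47).
Complement within [5, 47): [14, 16), [32, 33), [36, 44).

[14, 16) ∪ [32, 33) ∪ [36, 44)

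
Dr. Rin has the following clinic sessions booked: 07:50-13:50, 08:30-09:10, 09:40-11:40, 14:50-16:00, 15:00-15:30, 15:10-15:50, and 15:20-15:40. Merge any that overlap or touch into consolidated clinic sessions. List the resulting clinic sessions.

07:50–13:50, 14:50–16:00

08:30–09:10 overlaps/touches 07:50–13:50 → extend to 07:50–13:50.
09:40–11:40 overlaps/touches 07:50–13:50 → extend to 07:50–13:50.
14:50–16:00 is disjoint → start new block.
15:00–15:30 overlaps/touches 14:50–16:00 → extend to 14:50–16:00.
15:10–15:50 overlaps/touches 14:50–16:00 → extend to 14:50–16:00.
15:20–15:40 overlaps/touches 14:50–16:00 → extend to 14:50–16:00.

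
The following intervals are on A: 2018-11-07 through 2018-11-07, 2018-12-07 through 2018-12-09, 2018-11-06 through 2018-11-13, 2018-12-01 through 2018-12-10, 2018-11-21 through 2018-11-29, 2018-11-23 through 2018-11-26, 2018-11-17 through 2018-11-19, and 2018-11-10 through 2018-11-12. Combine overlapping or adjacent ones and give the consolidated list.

Sort by start: 2018-11-06 through 2018-11-13, 2018-11-07 through 2018-11-07, 2018-11-10 through 2018-11-12, 2018-11-17 through 2018-11-19, 2018-11-21 through 2018-11-29, 2018-11-23 through 2018-11-26, 2018-12-01 through 2018-12-10, 2018-12-07 through 2018-12-09.
2018-11-07 through 2018-11-07 overlaps/touches 2018-11-06 through 2018-11-13 → extend to 2018-11-06 through 2018-11-13.
2018-11-10 through 2018-11-12 overlaps/touches 2018-11-06 through 2018-11-13 → extend to 2018-11-06 through 2018-11-13.
2018-11-17 through 2018-11-19 is disjoint → start new block.
2018-11-21 through 2018-11-29 is disjoint → start new block.
2018-11-23 through 2018-11-26 overlaps/touches 2018-11-21 through 2018-11-29 → extend to 2018-11-21 through 2018-11-29.
2018-12-01 through 2018-12-10 is disjoint → start new block.
2018-12-07 through 2018-12-09 overlaps/touches 2018-12-01 through 2018-12-10 → extend to 2018-12-01 through 2018-12-10.

2018-11-06 through 2018-11-13, 2018-11-17 through 2018-11-19, 2018-11-21 through 2018-11-29, 2018-12-01 through 2018-12-10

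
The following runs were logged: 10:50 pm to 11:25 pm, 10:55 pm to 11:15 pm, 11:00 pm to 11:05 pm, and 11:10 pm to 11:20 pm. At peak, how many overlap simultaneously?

3

Sweep endpoints in order; track running count of active intervals.
Peak of 3 reached at 11:00 pm.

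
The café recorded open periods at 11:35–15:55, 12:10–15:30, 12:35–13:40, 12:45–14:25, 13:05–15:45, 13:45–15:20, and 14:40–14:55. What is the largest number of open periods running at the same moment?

At 13:05, 5 of the intervals are simultaneously active.
No point has more.

5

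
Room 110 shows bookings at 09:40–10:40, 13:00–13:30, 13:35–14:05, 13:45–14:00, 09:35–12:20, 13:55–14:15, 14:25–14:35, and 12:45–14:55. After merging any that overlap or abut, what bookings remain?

Sort by start: 09:35–12:20, 09:40–10:40, 12:45–14:55, 13:00–13:30, 13:35–14:05, 13:45–14:00, 13:55–14:15, 14:25–14:35.
09:40–10:40 overlaps/touches 09:35–12:20 → extend to 09:35–12:20.
12:45–14:55 is disjoint → start new block.
13:00–13:30 overlaps/touches 12:45–14:55 → extend to 12:45–14:55.
13:35–14:05 overlaps/touches 12:45–14:55 → extend to 12:45–14:55.
13:45–14:00 overlaps/touches 12:45–14:55 → extend to 12:45–14:55.
13:55–14:15 overlaps/touches 12:45–14:55 → extend to 12:45–14:55.
14:25–14:35 overlaps/touches 12:45–14:55 → extend to 12:45–14:55.

09:35–12:20, 12:45–14:55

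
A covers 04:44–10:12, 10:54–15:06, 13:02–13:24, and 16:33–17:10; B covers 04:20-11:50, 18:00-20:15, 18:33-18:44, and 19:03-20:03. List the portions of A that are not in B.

11:50-15:06, 16:33-17:10

Merge the first list: 04:44-10:12, 10:54-15:06, 16:33-17:10.
Merge the second list: 04:20-11:50, 18:00-20:15.
04:44-10:12 lies entirely inside B → drops out.
10:54-15:06 with B removed leaves 11:50-15:06.
16:33-17:10 is untouched.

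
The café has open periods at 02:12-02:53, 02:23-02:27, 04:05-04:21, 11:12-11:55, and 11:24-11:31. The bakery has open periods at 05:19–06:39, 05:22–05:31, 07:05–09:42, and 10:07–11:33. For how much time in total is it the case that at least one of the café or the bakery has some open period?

A, merged: 02:12–02:53, 04:05–04:21, 11:12–11:55.
B, merged: 05:19–06:39, 07:05–09:42, 10:07–11:33.
A ∪ B = 02:12–02:53, 04:05–04:21, 05:19–06:39, 07:05–09:42, 10:07–11:55.
Total: 41 min + 16 min + 1 h 20 min + 2 h 37 min + 1 h 48 min = 6 h 42 min.

6 h 42 min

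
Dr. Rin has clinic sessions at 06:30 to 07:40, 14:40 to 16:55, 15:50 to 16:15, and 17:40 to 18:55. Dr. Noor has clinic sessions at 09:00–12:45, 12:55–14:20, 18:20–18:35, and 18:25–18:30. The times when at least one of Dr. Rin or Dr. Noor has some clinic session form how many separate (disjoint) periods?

5

First set merges to 06:30-07:40, 14:40-16:55, 17:40-18:55.
Second set merges to 09:00-12:45, 12:55-14:20, 18:20-18:35.
A ∪ B = 06:30-07:40, 09:00-12:45, 12:55-14:20, 14:40-16:55, 17:40-18:55.
That is 5 disjoint pieces.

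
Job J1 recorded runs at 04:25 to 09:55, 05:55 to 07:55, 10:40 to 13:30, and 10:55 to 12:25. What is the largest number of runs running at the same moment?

Walk the sorted start/end points keeping a running depth.
The depth first hits 2 at 05:55.

2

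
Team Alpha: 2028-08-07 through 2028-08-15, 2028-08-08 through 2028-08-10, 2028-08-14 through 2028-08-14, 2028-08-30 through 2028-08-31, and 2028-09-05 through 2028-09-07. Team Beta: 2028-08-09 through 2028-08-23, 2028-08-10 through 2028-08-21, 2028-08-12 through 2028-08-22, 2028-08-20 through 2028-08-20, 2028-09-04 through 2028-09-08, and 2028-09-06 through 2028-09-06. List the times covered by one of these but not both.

2028-08-07 through 2028-08-08, 2028-08-16 through 2028-08-23, 2028-08-30 through 2028-08-31, 2028-09-04 through 2028-09-04, 2028-09-08 through 2028-09-08

First set merges to 2028-08-07 through 2028-08-15, 2028-08-30 through 2028-08-31, 2028-09-05 through 2028-09-07.
Second set merges to 2028-08-09 through 2028-08-23, 2028-09-04 through 2028-09-08.
Only in the first: 2028-08-07 through 2028-08-08, 2028-08-30 through 2028-08-31.
Only in the second: 2028-08-16 through 2028-08-23, 2028-09-04 through 2028-09-04, 2028-09-08 through 2028-09-08.
Together these are the periods covered by exactly one.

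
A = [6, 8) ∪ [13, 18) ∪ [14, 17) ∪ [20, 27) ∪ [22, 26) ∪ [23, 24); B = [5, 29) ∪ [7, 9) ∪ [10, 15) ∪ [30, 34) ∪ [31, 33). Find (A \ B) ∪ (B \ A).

[5, 6) ∪ [8, 13) ∪ [18, 20) ∪ [27, 29) ∪ [30, 34)

A, merged: [6, 8), [13, 18), [20, 27).
B, merged: [5, 29), [30, 34).
A \ B = none.
B \ A = [5, 6), [8, 13), [18, 20), [27, 29), [30, 34).
Union of the two gives the symmetric difference.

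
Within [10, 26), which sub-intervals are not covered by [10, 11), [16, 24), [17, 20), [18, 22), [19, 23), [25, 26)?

After merging, the occupied span is [10, 11), [16, 24), [25, 26).
Complement within [10, 26): [11, 16), [24, 25).

[11, 16) ∪ [24, 25)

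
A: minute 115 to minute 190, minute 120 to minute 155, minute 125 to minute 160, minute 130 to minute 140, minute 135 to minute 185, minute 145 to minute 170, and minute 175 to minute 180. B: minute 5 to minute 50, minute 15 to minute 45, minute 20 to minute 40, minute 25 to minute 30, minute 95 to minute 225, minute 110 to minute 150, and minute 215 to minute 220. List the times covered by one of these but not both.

First set merges to minute 115 to minute 190.
Second set merges to minute 5 to minute 50, minute 95 to minute 225.
A \ B = none.
B \ A = minute 5 to minute 50, minute 95 to minute 115, minute 190 to minute 225.
Union of the two gives the symmetric difference.

minute 5 to minute 50, minute 95 to minute 115, minute 190 to minute 225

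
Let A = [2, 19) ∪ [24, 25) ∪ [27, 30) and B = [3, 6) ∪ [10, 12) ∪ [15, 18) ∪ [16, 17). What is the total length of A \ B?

13

Merge the second list: [3, 6), [10, 12), [15, 18).
A \ B = [2, 3), [6, 10), [12, 15), [18, 19), [24, 25), [27, 30).
Total: 1 + 4 + 3 + 1 + 1 + 3 = 13.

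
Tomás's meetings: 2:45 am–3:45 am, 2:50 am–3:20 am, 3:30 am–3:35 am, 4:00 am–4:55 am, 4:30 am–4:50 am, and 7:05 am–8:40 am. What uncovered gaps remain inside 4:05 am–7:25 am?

The merged coverage is 2:45 am–3:45 am, 4:00 am–4:55 am, 7:05 am–8:40 am.
Gaps within 4:05 am–7:25 am: 4:55 am–7:05 am.

4:55 am–7:05 am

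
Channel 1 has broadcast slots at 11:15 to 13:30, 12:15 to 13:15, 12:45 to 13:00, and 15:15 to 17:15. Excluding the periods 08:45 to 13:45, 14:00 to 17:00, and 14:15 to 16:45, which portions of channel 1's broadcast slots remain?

17:00-17:15

A, merged: 11:15-13:30, 15:15-17:15.
B, merged: 08:45-13:45, 14:00-17:00.
11:15-13:30: fully covered by B → removed.
15:15-17:15 minus B → 17:00-17:15.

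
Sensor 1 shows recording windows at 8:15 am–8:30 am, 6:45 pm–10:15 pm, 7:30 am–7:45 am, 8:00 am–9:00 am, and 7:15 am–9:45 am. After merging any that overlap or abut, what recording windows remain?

7:15 am–9:45 am, 6:45 pm–10:15 pm

Sort by start: 7:15 am–9:45 am, 7:30 am–7:45 am, 8:00 am–9:00 am, 8:15 am–8:30 am, 6:45 pm–10:15 pm.
7:30 am–7:45 am overlaps/touches 7:15 am–9:45 am → extend to 7:15 am–9:45 am.
8:00 am–9:00 am overlaps/touches 7:15 am–9:45 am → extend to 7:15 am–9:45 am.
8:15 am–8:30 am overlaps/touches 7:15 am–9:45 am → extend to 7:15 am–9:45 am.
6:45 pm–10:15 pm is disjoint → start new block.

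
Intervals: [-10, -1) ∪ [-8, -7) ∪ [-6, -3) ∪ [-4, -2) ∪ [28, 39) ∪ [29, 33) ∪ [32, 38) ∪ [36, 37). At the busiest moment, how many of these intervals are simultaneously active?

3

At -4, 3 of the intervals are simultaneously active.
No point has more.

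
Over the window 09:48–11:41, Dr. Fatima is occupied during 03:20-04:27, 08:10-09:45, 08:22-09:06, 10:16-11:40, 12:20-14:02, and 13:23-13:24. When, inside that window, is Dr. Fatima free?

09:48-10:16, 11:40-11:41

The merged coverage is 03:20-04:27, 08:10-09:45, 10:16-11:40, 12:20-14:02.
Complement within 09:48-11:41: 09:48-10:16, 11:40-11:41.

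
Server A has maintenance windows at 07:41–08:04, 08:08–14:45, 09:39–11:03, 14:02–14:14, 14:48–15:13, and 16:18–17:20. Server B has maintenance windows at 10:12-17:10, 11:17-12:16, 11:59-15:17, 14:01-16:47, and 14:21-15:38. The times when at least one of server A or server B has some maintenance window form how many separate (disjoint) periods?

Merge the first list: 07:41-08:04, 08:08-14:45, 14:48-15:13, 16:18-17:20.
Merge the second list: 10:12-17:10.
A ∪ B = 07:41-08:04, 08:08-17:20.
That is 2 disjoint pieces.

2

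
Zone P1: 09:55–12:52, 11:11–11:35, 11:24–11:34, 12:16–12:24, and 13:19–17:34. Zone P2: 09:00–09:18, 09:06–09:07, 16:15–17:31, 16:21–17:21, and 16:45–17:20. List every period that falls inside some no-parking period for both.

Merge the first list: 09:55–12:52, 13:19–17:34.
Merge the second list: 09:00–09:18, 16:15–17:31.
09:55–12:52: no overlap with the second set.
13:19–17:34 meets the second set on 16:15–17:31.

16:15–17:31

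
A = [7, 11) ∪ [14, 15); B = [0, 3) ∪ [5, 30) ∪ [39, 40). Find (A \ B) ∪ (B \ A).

A \ B = none.
B \ A = [0, 3), [5, 7), [11, 14), [15, 30), [39, 40).
Union of the two gives the symmetric difference.

[0, 3) ∪ [5, 7) ∪ [11, 14) ∪ [15, 30) ∪ [39, 40)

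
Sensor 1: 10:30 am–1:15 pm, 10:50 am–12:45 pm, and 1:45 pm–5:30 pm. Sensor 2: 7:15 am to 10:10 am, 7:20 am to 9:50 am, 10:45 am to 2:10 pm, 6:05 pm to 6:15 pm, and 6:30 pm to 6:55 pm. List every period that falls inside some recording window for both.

A, merged: 10:30 am–1:15 pm, 1:45 pm–5:30 pm.
B, merged: 7:15 am–10:10 am, 10:45 am–2:10 pm, 6:05 pm–6:15 pm, 6:30 pm–6:55 pm.
10:30 am–1:15 pm ∩ B → 10:45 am–1:15 pm.
1:45 pm–5:30 pm ∩ B → 1:45 pm–2:10 pm.

10:45 am–1:15 pm, 1:45 pm–2:10 pm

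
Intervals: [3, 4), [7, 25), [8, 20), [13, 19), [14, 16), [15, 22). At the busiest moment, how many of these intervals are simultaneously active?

Walk the sorted start/end points keeping a running depth.
The depth first hits 5 at 15.

5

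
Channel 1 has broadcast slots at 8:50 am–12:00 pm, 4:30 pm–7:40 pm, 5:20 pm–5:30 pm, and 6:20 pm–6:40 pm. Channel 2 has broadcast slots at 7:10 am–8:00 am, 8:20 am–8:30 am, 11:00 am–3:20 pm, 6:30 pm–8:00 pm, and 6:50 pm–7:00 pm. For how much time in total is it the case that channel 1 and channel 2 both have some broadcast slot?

First set merges to 8:50 am-12:00 pm, 4:30 pm-7:40 pm.
Second set merges to 7:10 am-8:00 am, 8:20 am-8:30 am, 11:00 am-3:20 pm, 6:30 pm-8:00 pm.
A ∩ B = 11:00 am-12:00 pm, 6:30 pm-7:40 pm.
Total: 1 h + 1 h 10 min = 2 h 10 min.

2 h 10 min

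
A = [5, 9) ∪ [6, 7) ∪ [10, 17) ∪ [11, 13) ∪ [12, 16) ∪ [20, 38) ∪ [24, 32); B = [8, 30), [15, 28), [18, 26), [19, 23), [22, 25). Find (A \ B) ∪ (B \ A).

[5, 8) ∪ [9, 10) ∪ [17, 20) ∪ [30, 38)

First set merges to [5, 9), [10, 17), [20, 38).
Second set merges to [8, 30).
Only in the first: [5, 8), [30, 38).
Only in the second: [9, 10), [17, 20).
Together these are the periods covered by exactly one.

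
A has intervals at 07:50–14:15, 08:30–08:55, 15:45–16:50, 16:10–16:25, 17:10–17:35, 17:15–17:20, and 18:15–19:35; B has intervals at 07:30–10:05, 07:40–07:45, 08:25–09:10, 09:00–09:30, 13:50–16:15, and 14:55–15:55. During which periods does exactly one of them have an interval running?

07:30–07:50, 10:05–13:50, 14:15–15:45, 16:15–16:50, 17:10–17:35, 18:15–19:35

Merge the first list: 07:50–14:15, 15:45–16:50, 17:10–17:35, 18:15–19:35.
Merge the second list: 07:30–10:05, 13:50–16:15.
Only in the first: 10:05–13:50, 16:15–16:50, 17:10–17:35, 18:15–19:35.
Only in the second: 07:30–07:50, 14:15–15:45.
Together these are the periods covered by exactly one.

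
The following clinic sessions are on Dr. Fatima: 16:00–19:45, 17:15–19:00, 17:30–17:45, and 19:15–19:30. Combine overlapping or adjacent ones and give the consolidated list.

16:00–19:45

17:15–19:00 overlaps/touches 16:00–19:45 → extend to 16:00–19:45.
17:30–17:45 overlaps/touches 16:00–19:45 → extend to 16:00–19:45.
19:15–19:30 overlaps/touches 16:00–19:45 → extend to 16:00–19:45.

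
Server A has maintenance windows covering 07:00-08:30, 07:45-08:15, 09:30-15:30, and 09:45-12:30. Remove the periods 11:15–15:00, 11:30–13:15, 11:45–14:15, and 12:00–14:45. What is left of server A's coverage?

Merge the first list: 07:00–08:30, 09:30–15:30.
Merge the second list: 11:15–15:00.
07:00–08:30: no B overlap → unchanged.
09:30–15:30 minus B → 09:30–11:15, 15:00–15:30.

07:00–08:30, 09:30–11:15, 15:00–15:30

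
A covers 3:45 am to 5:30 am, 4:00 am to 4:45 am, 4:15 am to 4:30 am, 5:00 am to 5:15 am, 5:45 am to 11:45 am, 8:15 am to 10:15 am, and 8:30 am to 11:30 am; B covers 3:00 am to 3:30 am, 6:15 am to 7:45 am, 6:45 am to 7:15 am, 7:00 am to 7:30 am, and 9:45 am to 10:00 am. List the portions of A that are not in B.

3:45 am–5:30 am, 5:45 am–6:15 am, 7:45 am–9:45 am, 10:00 am–11:45 am

A, merged: 3:45 am–5:30 am, 5:45 am–11:45 am.
B, merged: 3:00 am–3:30 am, 6:15 am–7:45 am, 9:45 am–10:00 am.
3:45 am–5:30 am: nothing removed.
5:45 am–11:45 am \ B = 5:45 am–6:15 am, 7:45 am–9:45 am, 10:00 am–11:45 am.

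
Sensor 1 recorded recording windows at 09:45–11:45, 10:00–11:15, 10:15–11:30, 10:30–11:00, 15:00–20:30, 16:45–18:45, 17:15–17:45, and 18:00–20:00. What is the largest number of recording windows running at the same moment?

At 10:30, 4 of the intervals are simultaneously active.
No point has more.

4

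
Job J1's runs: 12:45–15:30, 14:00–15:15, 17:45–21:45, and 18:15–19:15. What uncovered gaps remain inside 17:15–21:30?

The merged coverage is 12:45–15:30, 17:45–21:45.
Uncovered inside 17:15–21:30: 17:15–17:45.

17:15–17:45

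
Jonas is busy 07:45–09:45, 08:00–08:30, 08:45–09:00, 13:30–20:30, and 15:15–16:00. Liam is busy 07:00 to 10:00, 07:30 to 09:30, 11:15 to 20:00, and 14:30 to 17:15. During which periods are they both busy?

07:45–09:45, 13:30–20:00

A, merged: 07:45–09:45, 13:30–20:30.
B, merged: 07:00–10:00, 11:15–20:00.
07:45–09:45 ∩ B → 07:45–09:45.
13:30–20:30 ∩ B → 13:30–20:00.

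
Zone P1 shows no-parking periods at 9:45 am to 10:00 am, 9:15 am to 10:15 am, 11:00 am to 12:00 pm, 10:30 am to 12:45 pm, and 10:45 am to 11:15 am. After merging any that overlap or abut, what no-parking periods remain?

Sort by start: 9:15 am–10:15 am, 9:45 am–10:00 am, 10:30 am–12:45 pm, 10:45 am–11:15 am, 11:00 am–12:00 pm.
9:45 am–10:00 am overlaps/touches 9:15 am–10:15 am → extend to 9:15 am–10:15 am.
10:30 am–12:45 pm is disjoint → start new block.
10:45 am–11:15 am overlaps/touches 10:30 am–12:45 pm → extend to 10:30 am–12:45 pm.
11:00 am–12:00 pm overlaps/touches 10:30 am–12:45 pm → extend to 10:30 am–12:45 pm.

9:15 am–10:15 am, 10:30 am–12:45 pm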